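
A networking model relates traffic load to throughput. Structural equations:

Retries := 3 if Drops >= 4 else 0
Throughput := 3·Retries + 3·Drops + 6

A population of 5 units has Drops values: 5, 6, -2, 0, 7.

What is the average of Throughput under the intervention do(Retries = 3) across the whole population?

24.6

Every unit gets Retries=3 under the intervention. Throughput values become 30, 33, 9, 15, 36; E[Throughput|do(Retries=3)] = 24.6.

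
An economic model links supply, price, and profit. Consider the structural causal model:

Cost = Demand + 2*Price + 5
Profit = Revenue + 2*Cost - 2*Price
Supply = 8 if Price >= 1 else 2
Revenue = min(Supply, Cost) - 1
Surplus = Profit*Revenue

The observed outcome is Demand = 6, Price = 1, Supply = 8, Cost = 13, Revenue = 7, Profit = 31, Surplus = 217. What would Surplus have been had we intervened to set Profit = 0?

Intervening sets Profit = 0 and removes its equation (Profit = Revenue + 2*Cost - 2*Price).
Supply = 8 if Price >= 1 else 2  [with Price=1]  = 8
Cost = Demand + 2*Price + 5  [with Demand=6, Price=1]  = 13
Revenue = min(Supply, Cost) - 1  [with Supply=8, Cost=13]  = 7
Surplus = Profit*Revenue  [with Profit=0, Revenue=7]  = 0

0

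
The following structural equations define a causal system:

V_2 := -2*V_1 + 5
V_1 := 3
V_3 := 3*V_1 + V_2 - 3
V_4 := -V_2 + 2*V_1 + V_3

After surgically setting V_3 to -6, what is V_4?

The intervention breaks the incoming arrows to V_3: V_3 := 3*V_1 + V_2 - 3 no longer applies, and V_3 = -6.
V_2 = -2*V_1 + 5  [with V_1=3]  = -1
V_4 = -V_2 + 2*V_1 + V_3  [with V_2=-1, V_1=3, V_3=-6]  = 1

1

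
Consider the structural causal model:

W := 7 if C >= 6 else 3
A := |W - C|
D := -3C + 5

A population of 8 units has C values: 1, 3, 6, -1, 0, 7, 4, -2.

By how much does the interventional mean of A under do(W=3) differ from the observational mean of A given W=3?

0.25

do(W=3) breaks W's dependence on C. With W=3 fixed, A across the units is 2, 0, 3, 4, 3, 4, 1, 5, mean 2.75.
Observing W=3 restricts to units where W's equation naturally yields 3: C ∈ {1, 3, -1, 0, 4, -2}. In that subpopulation A = 2, 0, 4, 3, 1, 5, mean 2.5.
Difference = 2.75 − 2.5 = 0.25.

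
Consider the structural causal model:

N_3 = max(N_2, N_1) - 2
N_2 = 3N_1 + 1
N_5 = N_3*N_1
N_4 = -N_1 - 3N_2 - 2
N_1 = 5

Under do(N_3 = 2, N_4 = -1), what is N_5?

10

Setting N_3 = 2, N_4 = -1 by intervention discards those variables' equations.
N_5 = N_3*N_1  [with N_3=2, N_1=5]  = 10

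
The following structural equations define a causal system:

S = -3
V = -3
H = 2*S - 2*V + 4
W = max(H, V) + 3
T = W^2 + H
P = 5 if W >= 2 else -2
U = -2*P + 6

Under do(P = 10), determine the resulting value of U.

Intervening sets P = 10 and removes its equation (P = 5 if W >= 2 else -2).
U = -2*P + 6  [with P=10]  = -14

-14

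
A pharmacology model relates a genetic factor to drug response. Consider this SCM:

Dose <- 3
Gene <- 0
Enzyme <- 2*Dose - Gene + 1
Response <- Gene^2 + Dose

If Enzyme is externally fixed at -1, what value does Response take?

3

The intervention breaks the incoming arrows to Enzyme: Enzyme <- 2*Dose - Gene + 1 no longer applies, and Enzyme = -1.
Response is not downstream of the intervention, so its value is determined by the original equations.
Response = Gene^2 + Dose  [with Gene=0, Dose=3]  = 3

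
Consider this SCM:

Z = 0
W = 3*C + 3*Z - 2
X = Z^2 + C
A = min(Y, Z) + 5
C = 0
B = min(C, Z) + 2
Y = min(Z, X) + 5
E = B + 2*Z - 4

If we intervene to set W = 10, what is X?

do(W=10) replaces the equation W = 3*C + 3*Z - 2 with the constant W = 10.
X is not downstream of the intervention, so its value is determined by the original equations.
X = Z^2 + C  [with Z=0, C=0]  = 0

0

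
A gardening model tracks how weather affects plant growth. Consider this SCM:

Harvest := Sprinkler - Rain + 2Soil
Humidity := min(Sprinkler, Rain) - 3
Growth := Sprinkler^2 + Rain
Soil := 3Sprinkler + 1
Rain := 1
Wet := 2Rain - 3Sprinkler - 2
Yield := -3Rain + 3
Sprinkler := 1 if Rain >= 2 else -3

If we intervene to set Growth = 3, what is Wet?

9

The intervention breaks the incoming arrows to Growth: Growth := Sprinkler^2 + Rain no longer applies, and Growth = 3.
Since Wet is not a descendant of the intervened variable, it is unaffected.
Sprinkler = 1 if Rain >= 2 else -3  [with Rain=1]  = -3
Wet = 2Rain - 3Sprinkler - 2  [with Rain=1, Sprinkler=-3]  = 9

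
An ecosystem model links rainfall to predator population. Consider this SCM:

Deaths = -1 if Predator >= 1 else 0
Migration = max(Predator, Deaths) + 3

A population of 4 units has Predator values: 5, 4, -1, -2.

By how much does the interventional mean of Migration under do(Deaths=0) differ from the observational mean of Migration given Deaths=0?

2.25

do(Deaths=0) breaks Deaths's dependence on Predator. With Deaths=0 fixed, Migration across the units is 8, 7, 3, 3, mean 5.25.
Observing Deaths=0 restricts to units where Deaths's equation naturally yields 0: Predator ∈ {-1, -2}. In that subpopulation Migration = 3, 3, mean 3.
Difference = 5.25 − 3 = 2.25.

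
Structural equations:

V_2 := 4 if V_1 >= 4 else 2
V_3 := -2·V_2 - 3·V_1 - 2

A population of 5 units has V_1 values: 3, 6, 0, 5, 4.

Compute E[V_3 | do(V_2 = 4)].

-20.8

The intervention sets V_2=4 in all 5 units regardless of V_1. Recomputing V_3 per unit gives -19, -28, -10, -25, -22; average -20.8.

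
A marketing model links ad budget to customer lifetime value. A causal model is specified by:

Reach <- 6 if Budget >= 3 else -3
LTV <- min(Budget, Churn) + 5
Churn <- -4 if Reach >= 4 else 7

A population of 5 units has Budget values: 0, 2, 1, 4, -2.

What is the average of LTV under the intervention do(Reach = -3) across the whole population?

6

Under do(Reach=-3), Reach's equation is replaced by Reach=-3 for every unit. Per-unit LTV: 5, 7, 6, 9, 3. Mean = 6.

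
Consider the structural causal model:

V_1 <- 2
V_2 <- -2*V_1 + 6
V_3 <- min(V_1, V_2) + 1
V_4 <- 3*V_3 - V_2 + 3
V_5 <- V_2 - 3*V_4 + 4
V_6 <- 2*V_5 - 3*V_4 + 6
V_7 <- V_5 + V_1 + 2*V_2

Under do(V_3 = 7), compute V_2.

2

Under do(V_3=7), the mechanism V_3 <- min(V_1, V_2) + 1 is discarded; V_3 is fixed at 7.
Since V_2 is not a descendant of the intervened variable, it is unaffected.
V_2 = -2*V_1 + 6  [with V_1=2]  = 2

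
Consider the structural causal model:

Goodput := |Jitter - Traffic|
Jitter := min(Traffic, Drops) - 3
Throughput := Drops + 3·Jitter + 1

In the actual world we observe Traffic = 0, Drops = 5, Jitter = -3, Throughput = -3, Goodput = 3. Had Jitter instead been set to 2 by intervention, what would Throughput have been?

The intervention breaks the incoming arrows to Jitter: Jitter := min(Traffic, Drops) - 3 no longer applies, and Jitter = 2.
Throughput = Drops + 3·Jitter + 1  [with Drops=5, Jitter=2]  = 12

12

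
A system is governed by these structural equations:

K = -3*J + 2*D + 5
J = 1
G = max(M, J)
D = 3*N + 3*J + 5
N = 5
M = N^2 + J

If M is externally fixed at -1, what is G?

1

The intervention breaks the incoming arrows to M: M = N^2 + J no longer applies, and M = -1.
G = max(M, J)  [with M=-1, J=1]  = 1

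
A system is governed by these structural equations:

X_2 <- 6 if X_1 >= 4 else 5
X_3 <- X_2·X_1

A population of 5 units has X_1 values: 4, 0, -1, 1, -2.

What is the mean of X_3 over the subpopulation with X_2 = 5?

-2.5

Observing X_2=5 restricts to units where X_2's equation naturally yields 5: X_1 ∈ {0, -1, 1, -2}. In that subpopulation X_3 = 0, -5, 5, -10, mean -2.5.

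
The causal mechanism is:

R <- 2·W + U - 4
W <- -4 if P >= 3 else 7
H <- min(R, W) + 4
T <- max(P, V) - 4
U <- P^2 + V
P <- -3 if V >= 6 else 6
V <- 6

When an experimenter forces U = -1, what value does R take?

The intervention breaks the incoming arrows to U: U <- P^2 + V no longer applies, and U = -1.
P = -3 if V >= 6 else 6  [with V=6]  = -3
W = -4 if P >= 3 else 7  [with P=-3]  = 7
R = 2·W + U - 4  [with W=7, U=-1]  = 9

9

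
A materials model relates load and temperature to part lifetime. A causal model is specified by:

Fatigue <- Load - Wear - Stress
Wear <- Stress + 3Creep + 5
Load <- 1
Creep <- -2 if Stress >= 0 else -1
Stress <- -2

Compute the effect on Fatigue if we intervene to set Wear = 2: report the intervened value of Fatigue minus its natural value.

-2

Intervening sets Wear = 2 and removes its equation (Wear <- Stress + 3Creep + 5).
Fatigue = Load - Wear - Stress  [with Load=1, Wear=2, Stress=-2]  = 1
Without intervention: Creep = -2 if Stress >= 0 else -1  [with Stress=-2]  = -1; Wear = Stress + 3Creep + 5  [with Stress=-2, Creep=-1]  = 0; Fatigue = Load - Wear - Stress  [with Load=1, Wear=0, Stress=-2]  = 3.
Change = 1 − 3 = -2.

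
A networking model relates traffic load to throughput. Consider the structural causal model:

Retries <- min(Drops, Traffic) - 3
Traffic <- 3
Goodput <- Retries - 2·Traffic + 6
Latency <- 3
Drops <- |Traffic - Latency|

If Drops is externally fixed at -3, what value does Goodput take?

do(Drops=-3) replaces the equation Drops <- |Traffic - Latency| with the constant Drops = -3.
Retries = min(Drops, Traffic) - 3  [with Drops=-3, Traffic=3]  = -6
Goodput = Retries - 2·Traffic + 6  [with Retries=-6, Traffic=3]  = -6

-6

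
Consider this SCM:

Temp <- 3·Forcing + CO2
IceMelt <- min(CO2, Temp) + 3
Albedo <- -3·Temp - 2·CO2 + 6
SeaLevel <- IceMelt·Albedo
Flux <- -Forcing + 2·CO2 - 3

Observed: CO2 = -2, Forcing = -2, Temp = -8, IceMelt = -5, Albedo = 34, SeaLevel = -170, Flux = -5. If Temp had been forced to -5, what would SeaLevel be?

The intervention breaks the incoming arrows to Temp: Temp <- 3·Forcing + CO2 no longer applies, and Temp = -5.
IceMelt = min(CO2, Temp) + 3  [with CO2=-2, Temp=-5]  = -2
Albedo = -3·Temp - 2·CO2 + 6  [with Temp=-5, CO2=-2]  = 25
SeaLevel = IceMelt·Albedo  [with IceMelt=-2, Albedo=25]  = -50

-50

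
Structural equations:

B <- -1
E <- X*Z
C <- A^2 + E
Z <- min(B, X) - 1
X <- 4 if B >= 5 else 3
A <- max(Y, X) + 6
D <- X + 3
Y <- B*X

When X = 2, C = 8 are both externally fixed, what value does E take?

-4

Setting X = 2, C = 8 by intervention discards those variables' equations.
Z = min(B, X) - 1  [with B=-1, X=2]  = -2
E = X*Z  [with X=2, Z=-2]  = -4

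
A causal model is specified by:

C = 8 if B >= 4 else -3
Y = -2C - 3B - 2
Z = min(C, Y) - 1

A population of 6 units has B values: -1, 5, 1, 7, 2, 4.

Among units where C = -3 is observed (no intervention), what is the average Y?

2

E[Y|C=-3] averages over only the 3 units with C=-3 (B = -1, 1, 2): Y = 7, 1, -2, mean 2.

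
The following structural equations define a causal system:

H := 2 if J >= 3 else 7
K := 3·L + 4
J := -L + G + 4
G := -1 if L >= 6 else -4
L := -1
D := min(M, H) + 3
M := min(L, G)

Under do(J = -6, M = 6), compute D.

The joint intervention fixes J = -6, M = 6, removing each variable's own equation.
H = 2 if J >= 3 else 7  [with J=-6]  = 7
D = min(M, H) + 3  [with M=6, H=7]  = 9

9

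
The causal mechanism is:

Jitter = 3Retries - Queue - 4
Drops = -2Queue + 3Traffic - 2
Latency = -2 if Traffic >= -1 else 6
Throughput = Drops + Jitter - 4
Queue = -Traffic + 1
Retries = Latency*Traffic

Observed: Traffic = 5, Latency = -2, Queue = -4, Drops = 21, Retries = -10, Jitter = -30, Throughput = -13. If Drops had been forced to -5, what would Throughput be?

-39

The intervention breaks the incoming arrows to Drops: Drops = -2Queue + 3Traffic - 2 no longer applies, and Drops = -5.
Latency = -2 if Traffic >= -1 else 6  [with Traffic=5]  = -2
Queue = -Traffic + 1  [with Traffic=5]  = -4
Retries = Latency*Traffic  [with Latency=-2, Traffic=5]  = -10
Jitter = 3Retries - Queue - 4  [with Retries=-10, Queue=-4]  = -30
Throughput = Drops + Jitter - 4  [with Drops=-5, Jitter=-30]  = -39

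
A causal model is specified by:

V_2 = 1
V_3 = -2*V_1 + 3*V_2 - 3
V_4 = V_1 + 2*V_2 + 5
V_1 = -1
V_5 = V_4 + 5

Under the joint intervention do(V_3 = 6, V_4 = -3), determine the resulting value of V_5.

2

Setting V_3 = 6, V_4 = -3 by intervention discards those variables' equations.
V_5 = V_4 + 5  [with V_4=-3]  = 2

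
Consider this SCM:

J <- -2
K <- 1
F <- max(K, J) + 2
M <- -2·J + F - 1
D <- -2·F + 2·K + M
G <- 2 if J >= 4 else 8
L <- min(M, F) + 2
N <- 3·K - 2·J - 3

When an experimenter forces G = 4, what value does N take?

4

Intervening sets G = 4 and removes its equation (G <- 2 if J >= 4 else 8).
N is not downstream of the intervention, so its value is determined by the original equations.
N = 3·K - 2·J - 3  [with K=1, J=-2]  = 4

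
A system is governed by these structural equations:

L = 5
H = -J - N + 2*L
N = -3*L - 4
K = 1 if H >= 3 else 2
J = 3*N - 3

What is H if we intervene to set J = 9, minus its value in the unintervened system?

-69

The intervention breaks the incoming arrows to J: J = 3*N - 3 no longer applies, and J = 9.
N = -3*L - 4  [with L=5]  = -19
H = -J - N + 2*L  [with J=9, N=-19, L=5]  = 20
Without intervention: N = -3*L - 4  [with L=5]  = -19; J = 3*N - 3  [with N=-19]  = -60; H = -J - N + 2*L  [with J=-60, N=-19, L=5]  = 89.
Change = 20 − 89 = -69.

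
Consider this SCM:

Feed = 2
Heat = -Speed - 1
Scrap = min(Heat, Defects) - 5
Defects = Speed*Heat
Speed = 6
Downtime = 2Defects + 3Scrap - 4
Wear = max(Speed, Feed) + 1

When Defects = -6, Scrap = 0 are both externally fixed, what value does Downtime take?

Under do(Defects = -6, Scrap = 0), each intervened variable's structural equation is replaced by its fixed value.
Downtime = 2Defects + 3Scrap - 4  [with Defects=-6, Scrap=0]  = -16

-16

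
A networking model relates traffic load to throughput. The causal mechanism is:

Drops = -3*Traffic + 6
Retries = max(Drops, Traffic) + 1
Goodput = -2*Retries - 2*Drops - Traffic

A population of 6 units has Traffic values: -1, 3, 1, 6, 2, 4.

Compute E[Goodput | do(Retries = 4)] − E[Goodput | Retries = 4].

2.5

do(Retries=4) breaks Retries's dependence on Traffic. With Retries=4 fixed, Goodput across the units is -25, -5, -15, 10, -10, 0, mean -7.5.
E[Goodput|Retries=4] averages over only the 2 units with Retries=4 (Traffic = 3, 1): Goodput = -5, -15, mean -10.
Difference = -7.5 − (-10) = 2.5.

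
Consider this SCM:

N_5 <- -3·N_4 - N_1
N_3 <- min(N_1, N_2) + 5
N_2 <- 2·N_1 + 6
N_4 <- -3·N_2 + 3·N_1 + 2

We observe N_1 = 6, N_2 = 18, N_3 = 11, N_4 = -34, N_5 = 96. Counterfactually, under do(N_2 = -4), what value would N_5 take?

-102

do(N_2=-4) replaces the equation N_2 <- 2·N_1 + 6 with the constant N_2 = -4.
N_4 = -3·N_2 + 3·N_1 + 2  [with N_2=-4, N_1=6]  = 32
N_5 = -3·N_4 - N_1  [with N_4=32, N_1=6]  = -102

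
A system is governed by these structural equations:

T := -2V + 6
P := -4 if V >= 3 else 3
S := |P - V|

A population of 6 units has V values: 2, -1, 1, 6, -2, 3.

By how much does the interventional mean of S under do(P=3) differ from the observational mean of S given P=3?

-0.5

Every unit gets P=3 under the intervention. S values become 1, 4, 2, 3, 5, 0; E[S|do(P=3)] = 2.5.
Conditioning on P=3 selects the 4 unit(s) with V ∈ {2, -1, 1, -2}. Their S values: 1, 4, 2, 5. Mean = 3.
Difference = 2.5 − 3 = -0.5.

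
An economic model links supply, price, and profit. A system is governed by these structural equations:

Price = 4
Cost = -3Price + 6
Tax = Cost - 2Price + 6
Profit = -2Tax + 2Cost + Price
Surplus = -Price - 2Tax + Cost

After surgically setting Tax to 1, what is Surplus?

-12

do(Tax=1) replaces the equation Tax = Cost - 2Price + 6 with the constant Tax = 1.
Cost = -3Price + 6  [with Price=4]  = -6
Surplus = -Price - 2Tax + Cost  [with Price=4, Tax=1, Cost=-6]  = -12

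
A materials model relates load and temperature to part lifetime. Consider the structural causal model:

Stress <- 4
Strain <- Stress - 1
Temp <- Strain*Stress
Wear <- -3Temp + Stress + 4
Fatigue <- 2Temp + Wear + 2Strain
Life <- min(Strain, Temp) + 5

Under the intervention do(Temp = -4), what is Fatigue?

18

do(Temp=-4) replaces the equation Temp <- Strain*Stress with the constant Temp = -4.
Strain = Stress - 1  [with Stress=4]  = 3
Wear = -3Temp + Stress + 4  [with Temp=-4, Stress=4]  = 20
Fatigue = 2Temp + Wear + 2Strain  [with Temp=-4, Wear=20, Strain=3]  = 18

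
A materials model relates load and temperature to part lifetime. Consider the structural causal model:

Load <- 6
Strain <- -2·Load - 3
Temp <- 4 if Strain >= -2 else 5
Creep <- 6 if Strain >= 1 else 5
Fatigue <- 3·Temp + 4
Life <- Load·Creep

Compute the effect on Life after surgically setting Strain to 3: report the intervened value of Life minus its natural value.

Under do(Strain=3), the mechanism Strain <- -2·Load - 3 is discarded; Strain is fixed at 3.
Creep = 6 if Strain >= 1 else 5  [with Strain=3]  = 6
Life = Load·Creep  [with Load=6, Creep=6]  = 36
Without intervention: Strain = -2·Load - 3  [with Load=6]  = -15; Creep = 6 if Strain >= 1 else 5  [with Strain=-15]  = 5; Life = Load·Creep  [with Load=6, Creep=5]  = 30.
Change = 36 − 30 = 6.

6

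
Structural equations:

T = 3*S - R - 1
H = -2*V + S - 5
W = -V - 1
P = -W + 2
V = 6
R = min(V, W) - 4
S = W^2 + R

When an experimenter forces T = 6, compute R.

-11

do(T=6) replaces the equation T = 3*S - R - 1 with the constant T = 6.
R is not downstream of the intervention, so its value is determined by the original equations.
W = -V - 1  [with V=6]  = -7
R = min(V, W) - 4  [with V=6, W=-7]  = -11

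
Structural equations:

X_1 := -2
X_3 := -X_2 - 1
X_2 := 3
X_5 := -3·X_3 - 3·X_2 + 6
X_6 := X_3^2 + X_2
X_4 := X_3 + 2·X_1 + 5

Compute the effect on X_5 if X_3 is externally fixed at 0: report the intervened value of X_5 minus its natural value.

do(X_3=0) replaces the equation X_3 := -X_2 - 1 with the constant X_3 = 0.
X_5 = -3·X_3 - 3·X_2 + 6  [with X_3=0, X_2=3]  = -3
Without intervention: X_3 = -X_2 - 1  [with X_2=3]  = -4; X_5 = -3·X_3 - 3·X_2 + 6  [with X_3=-4, X_2=3]  = 9.
Change = -3 − 9 = -12.

-12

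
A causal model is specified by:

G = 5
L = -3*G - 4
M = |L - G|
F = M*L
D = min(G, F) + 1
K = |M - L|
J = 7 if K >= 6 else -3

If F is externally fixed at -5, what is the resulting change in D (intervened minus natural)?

451

Intervening sets F = -5 and removes its equation (F = M*L).
D = min(G, F) + 1  [with G=5, F=-5]  = -4
Without intervention: L = -3*G - 4  [with G=5]  = -19; M = |L - G|  [with L=-19, G=5]  = 24; F = M*L  [with M=24, L=-19]  = -456; D = min(G, F) + 1  [with G=5, F=-456]  = -455.
Change = -4 − (-455) = 451.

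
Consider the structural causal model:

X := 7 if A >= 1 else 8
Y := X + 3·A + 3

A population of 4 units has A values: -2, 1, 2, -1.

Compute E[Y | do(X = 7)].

10

Every unit gets X=7 under the intervention. Y values become 4, 13, 16, 7; E[Y|do(X=7)] = 10.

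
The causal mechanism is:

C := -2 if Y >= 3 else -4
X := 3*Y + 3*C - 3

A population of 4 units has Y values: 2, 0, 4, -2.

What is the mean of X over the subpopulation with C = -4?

Conditioning on C=-4 selects the 3 unit(s) with Y ∈ {2, 0, -2}. Their X values: -9, -15, -21. Mean = -15.

-15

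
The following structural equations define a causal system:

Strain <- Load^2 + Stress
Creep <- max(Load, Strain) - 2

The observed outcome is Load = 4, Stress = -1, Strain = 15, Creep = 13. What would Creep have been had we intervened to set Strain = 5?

3

The intervention breaks the incoming arrows to Strain: Strain <- Load^2 + Stress no longer applies, and Strain = 5.
Creep = max(Load, Strain) - 2  [with Load=4, Strain=5]  = 3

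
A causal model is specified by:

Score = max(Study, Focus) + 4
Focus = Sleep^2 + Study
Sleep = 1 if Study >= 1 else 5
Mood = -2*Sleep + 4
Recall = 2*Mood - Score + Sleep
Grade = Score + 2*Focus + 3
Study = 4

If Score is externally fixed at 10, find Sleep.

The intervention breaks the incoming arrows to Score: Score = max(Study, Focus) + 4 no longer applies, and Score = 10.
Since Sleep is not a descendant of the intervened variable, it is unaffected.
Sleep = 1 if Study >= 1 else 5  [with Study=4]  = 1

1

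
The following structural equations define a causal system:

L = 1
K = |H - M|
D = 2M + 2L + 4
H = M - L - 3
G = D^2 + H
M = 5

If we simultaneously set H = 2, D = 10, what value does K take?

3

Setting H = 2, D = 10 by intervention discards those variables' equations.
K = |H - M|  [with H=2, M=5]  = 3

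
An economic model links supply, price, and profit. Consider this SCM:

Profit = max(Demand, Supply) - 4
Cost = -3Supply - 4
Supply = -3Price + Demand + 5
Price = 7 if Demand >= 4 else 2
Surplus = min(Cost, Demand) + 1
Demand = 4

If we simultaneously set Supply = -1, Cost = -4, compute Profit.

Setting Supply = -1, Cost = -4 by intervention discards those variables' equations.
Profit = max(Demand, Supply) - 4  [with Demand=4, Supply=-1]  = 0

0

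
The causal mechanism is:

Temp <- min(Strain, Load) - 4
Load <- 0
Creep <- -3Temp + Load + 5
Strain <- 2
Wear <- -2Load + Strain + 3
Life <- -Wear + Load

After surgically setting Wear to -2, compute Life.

2

The intervention breaks the incoming arrows to Wear: Wear <- -2Load + Strain + 3 no longer applies, and Wear = -2.
Life = -Wear + Load  [with Wear=-2, Load=0]  = 2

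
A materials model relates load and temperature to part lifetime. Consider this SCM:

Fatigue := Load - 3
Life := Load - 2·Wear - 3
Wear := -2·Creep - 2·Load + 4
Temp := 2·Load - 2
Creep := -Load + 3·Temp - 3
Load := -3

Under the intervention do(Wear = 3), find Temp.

-8

The intervention breaks the incoming arrows to Wear: Wear := -2·Creep - 2·Load + 4 no longer applies, and Wear = 3.
Since Temp is not a descendant of the intervened variable, it is unaffected.
Temp = 2·Load - 2  [with Load=-3]  = -8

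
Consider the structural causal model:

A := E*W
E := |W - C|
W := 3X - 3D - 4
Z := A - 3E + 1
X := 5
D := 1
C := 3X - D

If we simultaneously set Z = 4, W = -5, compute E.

19

Under do(Z = 4, W = -5), each intervened variable's structural equation is replaced by its fixed value.
C = 3X - D  [with X=5, D=1]  = 14
E = |W - C|  [with W=-5, C=14]  = 19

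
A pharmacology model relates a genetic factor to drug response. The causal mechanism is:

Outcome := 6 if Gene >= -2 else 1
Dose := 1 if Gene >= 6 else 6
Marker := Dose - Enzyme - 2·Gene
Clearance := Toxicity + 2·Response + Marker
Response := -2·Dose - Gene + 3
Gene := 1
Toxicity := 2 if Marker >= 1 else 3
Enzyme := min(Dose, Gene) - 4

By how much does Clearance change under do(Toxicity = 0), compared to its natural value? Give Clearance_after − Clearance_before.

Intervening sets Toxicity = 0 and removes its equation (Toxicity := 2 if Marker >= 1 else 3).
Dose = 1 if Gene >= 6 else 6  [with Gene=1]  = 6
Enzyme = min(Dose, Gene) - 4  [with Dose=6, Gene=1]  = -3
Marker = Dose - Enzyme - 2·Gene  [with Dose=6, Enzyme=-3, Gene=1]  = 7
Response = -2·Dose - Gene + 3  [with Dose=6, Gene=1]  = -10
Clearance = Toxicity + 2·Response + Marker  [with Toxicity=0, Response=-10, Marker=7]  = -13
Without intervention: Dose = 1 if Gene >= 6 else 6  [with Gene=1]  = 6; Enzyme = min(Dose, Gene) - 4  [with Dose=6, Gene=1]  = -3; Marker = Dose - Enzyme - 2·Gene  [with Dose=6, Enzyme=-3, Gene=1]  = 7; Response = -2·Dose - Gene + 3  [with Dose=6, Gene=1]  = -10; Toxicity = 2 if Marker >= 1 else 3  [with Marker=7]  = 2; Clearance = Toxicity + 2·Response + Marker  [with Toxicity=2, Response=-10, Marker=7]  = -11.
Change = -13 − (-11) = -2.

-2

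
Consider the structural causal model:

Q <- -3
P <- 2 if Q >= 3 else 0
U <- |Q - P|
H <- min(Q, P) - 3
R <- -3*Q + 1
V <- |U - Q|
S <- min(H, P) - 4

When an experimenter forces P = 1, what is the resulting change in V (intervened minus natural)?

Under do(P=1), the mechanism P <- 2 if Q >= 3 else 0 is discarded; P is fixed at 1.
U = |Q - P|  [with Q=-3, P=1]  = 4
V = |U - Q|  [with U=4, Q=-3]  = 7
Without intervention: P = 2 if Q >= 3 else 0  [with Q=-3]  = 0; U = |Q - P|  [with Q=-3, P=0]  = 3; V = |U - Q|  [with U=3, Q=-3]  = 6.
Change = 7 − 6 = 1.

1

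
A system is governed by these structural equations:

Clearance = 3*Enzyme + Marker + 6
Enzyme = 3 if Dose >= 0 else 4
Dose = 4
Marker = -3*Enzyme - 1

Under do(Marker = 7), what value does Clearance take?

The intervention breaks the incoming arrows to Marker: Marker = -3*Enzyme - 1 no longer applies, and Marker = 7.
Enzyme = 3 if Dose >= 0 else 4  [with Dose=4]  = 3
Clearance = 3*Enzyme + Marker + 6  [with Enzyme=3, Marker=7]  = 22

22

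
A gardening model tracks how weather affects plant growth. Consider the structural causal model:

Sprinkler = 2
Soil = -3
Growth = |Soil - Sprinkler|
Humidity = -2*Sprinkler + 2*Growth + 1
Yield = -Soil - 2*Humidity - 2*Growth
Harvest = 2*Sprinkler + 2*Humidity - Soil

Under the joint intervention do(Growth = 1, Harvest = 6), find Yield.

3

The joint intervention fixes Growth = 1, Harvest = 6, removing each variable's own equation.
Humidity = -2*Sprinkler + 2*Growth + 1  [with Sprinkler=2, Growth=1]  = -1
Yield = -Soil - 2*Humidity - 2*Growth  [with Soil=-3, Humidity=-1, Growth=1]  = 3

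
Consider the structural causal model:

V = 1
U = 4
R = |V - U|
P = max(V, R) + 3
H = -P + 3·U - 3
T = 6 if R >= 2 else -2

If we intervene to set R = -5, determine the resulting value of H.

5

do(R=-5) replaces the equation R = |V - U| with the constant R = -5.
P = max(V, R) + 3  [with V=1, R=-5]  = 4
H = -P + 3·U - 3  [with P=4, U=4]  = 5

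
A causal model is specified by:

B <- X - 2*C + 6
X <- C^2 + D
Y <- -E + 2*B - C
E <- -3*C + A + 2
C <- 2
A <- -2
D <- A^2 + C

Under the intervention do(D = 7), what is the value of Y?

30

The intervention breaks the incoming arrows to D: D <- A^2 + C no longer applies, and D = 7.
E = -3*C + A + 2  [with C=2, A=-2]  = -6
X = C^2 + D  [with C=2, D=7]  = 11
B = X - 2*C + 6  [with X=11, C=2]  = 13
Y = -E + 2*B - C  [with E=-6, B=13, C=2]  = 30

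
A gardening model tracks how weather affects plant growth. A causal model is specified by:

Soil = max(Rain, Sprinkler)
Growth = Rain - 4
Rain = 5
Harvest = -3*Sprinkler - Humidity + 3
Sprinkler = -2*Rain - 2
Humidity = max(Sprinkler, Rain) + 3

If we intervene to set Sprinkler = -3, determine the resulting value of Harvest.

4

Under do(Sprinkler=-3), the mechanism Sprinkler = -2*Rain - 2 is discarded; Sprinkler is fixed at -3.
Humidity = max(Sprinkler, Rain) + 3  [with Sprinkler=-3, Rain=5]  = 8
Harvest = -3*Sprinkler - Humidity + 3  [with Sprinkler=-3, Humidity=8]  = 4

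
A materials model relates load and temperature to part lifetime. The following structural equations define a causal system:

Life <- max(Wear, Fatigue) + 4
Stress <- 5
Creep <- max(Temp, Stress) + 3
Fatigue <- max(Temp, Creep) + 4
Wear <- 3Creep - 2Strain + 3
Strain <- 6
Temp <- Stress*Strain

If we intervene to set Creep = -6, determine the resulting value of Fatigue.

Under do(Creep=-6), the mechanism Creep <- max(Temp, Stress) + 3 is discarded; Creep is fixed at -6.
Temp = Stress*Strain  [with Stress=5, Strain=6]  = 30
Fatigue = max(Temp, Creep) + 4  [with Temp=30, Creep=-6]  = 34

34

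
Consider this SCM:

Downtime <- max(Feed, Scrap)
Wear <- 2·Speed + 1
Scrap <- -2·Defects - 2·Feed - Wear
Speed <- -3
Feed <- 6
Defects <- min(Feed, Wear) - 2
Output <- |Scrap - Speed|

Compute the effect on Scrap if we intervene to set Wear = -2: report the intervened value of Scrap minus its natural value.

do(Wear=-2) replaces the equation Wear <- 2·Speed + 1 with the constant Wear = -2.
Defects = min(Feed, Wear) - 2  [with Feed=6, Wear=-2]  = -4
Scrap = -2·Defects - 2·Feed - Wear  [with Defects=-4, Feed=6, Wear=-2]  = -2
Without intervention: Wear = 2·Speed + 1  [with Speed=-3]  = -5; Defects = min(Feed, Wear) - 2  [with Feed=6, Wear=-5]  = -7; Scrap = -2·Defects - 2·Feed - Wear  [with Defects=-7, Feed=6, Wear=-5]  = 7.
Change = -2 − 7 = -9.

-9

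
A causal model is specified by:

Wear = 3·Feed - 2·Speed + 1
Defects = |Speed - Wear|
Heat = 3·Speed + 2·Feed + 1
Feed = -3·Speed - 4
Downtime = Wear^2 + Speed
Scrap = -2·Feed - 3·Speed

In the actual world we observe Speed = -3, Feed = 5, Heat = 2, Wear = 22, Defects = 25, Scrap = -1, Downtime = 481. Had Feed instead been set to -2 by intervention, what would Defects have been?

do(Feed=-2) replaces the equation Feed = -3·Speed - 4 with the constant Feed = -2.
Wear = 3·Feed - 2·Speed + 1  [with Feed=-2, Speed=-3]  = 1
Defects = |Speed - Wear|  [with Speed=-3, Wear=1]  = 4

4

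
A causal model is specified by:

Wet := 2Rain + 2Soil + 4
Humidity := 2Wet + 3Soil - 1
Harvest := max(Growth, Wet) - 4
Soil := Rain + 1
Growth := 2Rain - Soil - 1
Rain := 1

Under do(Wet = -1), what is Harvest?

-5

The intervention breaks the incoming arrows to Wet: Wet := 2Rain + 2Soil + 4 no longer applies, and Wet = -1.
Soil = Rain + 1  [with Rain=1]  = 2
Growth = 2Rain - Soil - 1  [with Rain=1, Soil=2]  = -1
Harvest = max(Growth, Wet) - 4  [with Growth=-1, Wet=-1]  = -5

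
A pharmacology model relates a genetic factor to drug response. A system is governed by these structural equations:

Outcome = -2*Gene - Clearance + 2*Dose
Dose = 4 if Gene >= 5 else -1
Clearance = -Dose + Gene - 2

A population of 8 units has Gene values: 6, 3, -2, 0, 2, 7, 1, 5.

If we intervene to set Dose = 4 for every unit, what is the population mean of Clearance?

Every unit gets Dose=4 under the intervention. Clearance values become 0, -3, -8, -6, -4, 1, -5, -1; E[Clearance|do(Dose=4)] = -3.25.

-3.25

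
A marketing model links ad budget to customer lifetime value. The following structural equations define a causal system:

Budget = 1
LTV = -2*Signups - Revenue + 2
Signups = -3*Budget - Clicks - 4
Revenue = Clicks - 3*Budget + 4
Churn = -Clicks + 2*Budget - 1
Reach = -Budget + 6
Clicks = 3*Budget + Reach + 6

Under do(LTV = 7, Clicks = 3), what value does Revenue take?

4

Setting LTV = 7, Clicks = 3 by intervention discards those variables' equations.
Revenue = Clicks - 3*Budget + 4  [with Clicks=3, Budget=1]  = 4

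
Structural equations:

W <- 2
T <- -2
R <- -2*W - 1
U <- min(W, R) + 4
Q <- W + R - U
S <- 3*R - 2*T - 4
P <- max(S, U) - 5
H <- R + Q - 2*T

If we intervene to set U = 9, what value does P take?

The intervention breaks the incoming arrows to U: U <- min(W, R) + 4 no longer applies, and U = 9.
R = -2*W - 1  [with W=2]  = -5
S = 3*R - 2*T - 4  [with R=-5, T=-2]  = -15
P = max(S, U) - 5  [with S=-15, U=9]  = 4

4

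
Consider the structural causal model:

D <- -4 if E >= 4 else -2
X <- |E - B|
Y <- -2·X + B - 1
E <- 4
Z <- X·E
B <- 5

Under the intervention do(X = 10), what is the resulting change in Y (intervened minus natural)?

-18

The intervention breaks the incoming arrows to X: X <- |E - B| no longer applies, and X = 10.
Y = -2·X + B - 1  [with X=10, B=5]  = -16
Without intervention: X = |E - B|  [with E=4, B=5]  = 1; Y = -2·X + B - 1  [with X=1, B=5]  = 2.
Change = -16 − 2 = -18.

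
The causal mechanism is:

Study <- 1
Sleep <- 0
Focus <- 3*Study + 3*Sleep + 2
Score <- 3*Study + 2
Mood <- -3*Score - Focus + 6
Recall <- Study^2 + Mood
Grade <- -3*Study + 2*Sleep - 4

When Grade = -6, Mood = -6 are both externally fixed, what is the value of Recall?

-5

Setting Grade = -6, Mood = -6 by intervention discards those variables' equations.
Recall = Study^2 + Mood  [with Study=1, Mood=-6]  = -5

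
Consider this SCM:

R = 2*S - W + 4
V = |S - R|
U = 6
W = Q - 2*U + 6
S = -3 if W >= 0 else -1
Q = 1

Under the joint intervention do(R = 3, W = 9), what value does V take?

6

The joint intervention fixes R = 3, W = 9, removing each variable's own equation.
S = -3 if W >= 0 else -1  [with W=9]  = -3
V = |S - R|  [with S=-3, R=3]  = 6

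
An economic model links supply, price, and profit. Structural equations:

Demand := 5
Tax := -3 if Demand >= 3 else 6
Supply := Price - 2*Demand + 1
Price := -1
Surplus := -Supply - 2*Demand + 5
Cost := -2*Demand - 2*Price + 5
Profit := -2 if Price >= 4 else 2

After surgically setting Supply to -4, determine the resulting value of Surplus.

The intervention breaks the incoming arrows to Supply: Supply := Price - 2*Demand + 1 no longer applies, and Supply = -4.
Surplus = -Supply - 2*Demand + 5  [with Supply=-4, Demand=5]  = -1

-1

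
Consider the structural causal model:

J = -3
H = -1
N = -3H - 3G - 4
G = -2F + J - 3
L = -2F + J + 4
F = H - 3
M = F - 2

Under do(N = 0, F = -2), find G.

Under do(N = 0, F = -2), each intervened variable's structural equation is replaced by its fixed value.
G = -2F + J - 3  [with F=-2, J=-3]  = -2

-2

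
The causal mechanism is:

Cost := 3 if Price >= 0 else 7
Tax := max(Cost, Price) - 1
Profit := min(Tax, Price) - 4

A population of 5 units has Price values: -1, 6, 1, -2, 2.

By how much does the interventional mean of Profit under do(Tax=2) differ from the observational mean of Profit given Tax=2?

Under do(Tax=2), Tax's equation is replaced by Tax=2 for every unit. Per-unit Profit: -5, -2, -3, -6, -2. Mean = -3.6.
Observing Tax=2 restricts to units where Tax's equation naturally yields 2: Price ∈ {1, 2}. In that subpopulation Profit = -3, -2, mean -2.5.
Difference = -3.6 − (-2.5) = -1.1.

-1.1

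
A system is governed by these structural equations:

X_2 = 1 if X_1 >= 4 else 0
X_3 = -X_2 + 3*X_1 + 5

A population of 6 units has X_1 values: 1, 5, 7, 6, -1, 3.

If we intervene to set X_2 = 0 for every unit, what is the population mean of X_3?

The intervention sets X_2=0 in all 6 units regardless of X_1. Recomputing X_3 per unit gives 8, 20, 26, 23, 2, 14; average 15.5.

15.5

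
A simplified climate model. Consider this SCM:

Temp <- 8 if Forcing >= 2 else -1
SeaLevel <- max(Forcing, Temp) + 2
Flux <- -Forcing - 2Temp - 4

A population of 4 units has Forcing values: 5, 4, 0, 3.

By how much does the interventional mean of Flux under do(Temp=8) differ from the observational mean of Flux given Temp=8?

1

Every unit gets Temp=8 under the intervention. Flux values become -25, -24, -20, -23; E[Flux|do(Temp=8)] = -23.
Conditioning on Temp=8 selects the 3 unit(s) with Forcing ∈ {5, 4, 3}. Their Flux values: -25, -24, -23. Mean = -24.
Difference = -23 − (-24) = 1.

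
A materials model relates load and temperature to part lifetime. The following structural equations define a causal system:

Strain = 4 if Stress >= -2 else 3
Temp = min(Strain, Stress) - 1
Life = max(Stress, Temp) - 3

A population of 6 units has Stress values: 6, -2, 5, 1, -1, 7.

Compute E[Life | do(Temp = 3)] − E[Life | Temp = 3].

-1.5

do(Temp=3) breaks Temp's dependence on Stress. With Temp=3 fixed, Life across the units is 3, 0, 2, 0, 0, 4, mean 1.5.
Conditioning on Temp=3 selects the 3 unit(s) with Stress ∈ {6, 5, 7}. Their Life values: 3, 2, 4. Mean = 3.
Difference = 1.5 − 3 = -1.5.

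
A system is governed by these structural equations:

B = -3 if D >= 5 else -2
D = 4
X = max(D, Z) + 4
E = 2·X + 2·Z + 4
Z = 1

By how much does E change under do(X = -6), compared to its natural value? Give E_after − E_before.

do(X=-6) replaces the equation X = max(D, Z) + 4 with the constant X = -6.
E = 2·X + 2·Z + 4  [with X=-6, Z=1]  = -6
Without intervention: X = max(D, Z) + 4  [with D=4, Z=1]  = 8; E = 2·X + 2·Z + 4  [with X=8, Z=1]  = 22.
Change = -6 − 22 = -28.

-28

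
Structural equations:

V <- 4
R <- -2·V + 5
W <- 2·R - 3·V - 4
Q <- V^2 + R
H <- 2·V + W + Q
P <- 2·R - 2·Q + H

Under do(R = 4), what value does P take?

-12

Under do(R=4), the mechanism R <- -2·V + 5 is discarded; R is fixed at 4.
W = 2·R - 3·V - 4  [with R=4, V=4]  = -8
Q = V^2 + R  [with V=4, R=4]  = 20
H = 2·V + W + Q  [with V=4, W=-8, Q=20]  = 20
P = 2·R - 2·Q + H  [with R=4, Q=20, H=20]  = -12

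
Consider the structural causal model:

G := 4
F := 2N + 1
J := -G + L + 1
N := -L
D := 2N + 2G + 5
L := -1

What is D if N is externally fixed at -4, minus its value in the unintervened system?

-10

do(N=-4) replaces the equation N := -L with the constant N = -4.
D = 2N + 2G + 5  [with N=-4, G=4]  = 5
Without intervention: N = -L  [with L=-1]  = 1; D = 2N + 2G + 5  [with N=1, G=4]  = 15.
Change = 5 − 15 = -10.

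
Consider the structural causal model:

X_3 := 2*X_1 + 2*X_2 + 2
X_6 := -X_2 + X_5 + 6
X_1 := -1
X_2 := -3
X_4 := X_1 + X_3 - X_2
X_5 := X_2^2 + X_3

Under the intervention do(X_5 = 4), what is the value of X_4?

The intervention breaks the incoming arrows to X_5: X_5 := X_2^2 + X_3 no longer applies, and X_5 = 4.
Since X_4 is not a descendant of the intervened variable, it is unaffected.
X_3 = 2*X_1 + 2*X_2 + 2  [with X_1=-1, X_2=-3]  = -6
X_4 = X_1 + X_3 - X_2  [with X_1=-1, X_3=-6, X_2=-3]  = -4

-4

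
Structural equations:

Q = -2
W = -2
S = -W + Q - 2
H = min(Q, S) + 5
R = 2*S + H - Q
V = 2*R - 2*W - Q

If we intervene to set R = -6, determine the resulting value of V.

-6

The intervention breaks the incoming arrows to R: R = 2*S + H - Q no longer applies, and R = -6.
V = 2*R - 2*W - Q  [with R=-6, W=-2, Q=-2]  = -6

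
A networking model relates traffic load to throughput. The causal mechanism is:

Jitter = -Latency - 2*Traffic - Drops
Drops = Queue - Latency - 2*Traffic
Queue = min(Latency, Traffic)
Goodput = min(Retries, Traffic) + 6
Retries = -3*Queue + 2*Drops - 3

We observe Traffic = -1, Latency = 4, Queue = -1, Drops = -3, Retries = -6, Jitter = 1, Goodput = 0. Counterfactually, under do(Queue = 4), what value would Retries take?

-11

do(Queue=4) replaces the equation Queue = min(Latency, Traffic) with the constant Queue = 4.
Drops = Queue - Latency - 2*Traffic  [with Queue=4, Latency=4, Traffic=-1]  = 2
Retries = -3*Queue + 2*Drops - 3  [with Queue=4, Drops=2]  = -11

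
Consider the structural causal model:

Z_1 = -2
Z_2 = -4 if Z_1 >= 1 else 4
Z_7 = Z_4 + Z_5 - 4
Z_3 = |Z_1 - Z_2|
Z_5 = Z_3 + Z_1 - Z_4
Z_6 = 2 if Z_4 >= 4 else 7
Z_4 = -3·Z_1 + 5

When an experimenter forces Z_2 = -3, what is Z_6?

Under do(Z_2=-3), the mechanism Z_2 = -4 if Z_1 >= 1 else 4 is discarded; Z_2 is fixed at -3.
No directed path runs from Z_2 to Z_6, so Z_6 keeps its natural value.
Z_4 = -3·Z_1 + 5  [with Z_1=-2]  = 11
Z_6 = 2 if Z_4 >= 4 else 7  [with Z_4=11]  = 2

2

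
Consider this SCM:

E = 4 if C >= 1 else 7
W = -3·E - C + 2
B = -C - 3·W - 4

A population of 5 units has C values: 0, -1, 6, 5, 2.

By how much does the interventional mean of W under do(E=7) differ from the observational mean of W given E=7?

-2.9

The intervention sets E=7 in all 5 units regardless of C. Recomputing W per unit gives -19, -18, -25, -24, -21; average -21.4.
Conditioning on E=7 selects the 2 unit(s) with C ∈ {0, -1}. Their W values: -19, -18. Mean = -18.5.
Difference = -21.4 − (-18.5) = -2.9.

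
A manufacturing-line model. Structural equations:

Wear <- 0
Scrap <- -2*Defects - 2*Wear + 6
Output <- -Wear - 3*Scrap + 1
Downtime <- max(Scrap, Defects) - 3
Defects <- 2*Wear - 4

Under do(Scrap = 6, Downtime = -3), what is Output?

The joint intervention fixes Scrap = 6, Downtime = -3, removing each variable's own equation.
Output = -Wear - 3*Scrap + 1  [with Wear=0, Scrap=6]  = -17

-17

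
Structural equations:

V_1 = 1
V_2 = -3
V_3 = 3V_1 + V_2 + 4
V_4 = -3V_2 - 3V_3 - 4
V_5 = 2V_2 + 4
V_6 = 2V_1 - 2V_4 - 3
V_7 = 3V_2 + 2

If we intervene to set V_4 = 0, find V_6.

Under do(V_4=0), the mechanism V_4 = -3V_2 - 3V_3 - 4 is discarded; V_4 is fixed at 0.
V_6 = 2V_1 - 2V_4 - 3  [with V_1=1, V_4=0]  = -1

-1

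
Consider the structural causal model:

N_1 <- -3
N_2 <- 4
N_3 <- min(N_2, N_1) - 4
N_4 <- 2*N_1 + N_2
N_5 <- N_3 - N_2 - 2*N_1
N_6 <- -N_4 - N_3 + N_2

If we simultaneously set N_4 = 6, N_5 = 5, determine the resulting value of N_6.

The joint intervention fixes N_4 = 6, N_5 = 5, removing each variable's own equation.
N_3 = min(N_2, N_1) - 4  [with N_2=4, N_1=-3]  = -7
N_6 = -N_4 - N_3 + N_2  [with N_4=6, N_3=-7, N_2=4]  = 5

5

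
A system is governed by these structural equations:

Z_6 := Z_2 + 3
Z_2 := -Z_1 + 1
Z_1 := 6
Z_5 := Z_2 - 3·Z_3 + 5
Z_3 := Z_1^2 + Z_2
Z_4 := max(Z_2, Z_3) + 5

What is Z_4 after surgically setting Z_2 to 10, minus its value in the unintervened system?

15

Under do(Z_2=10), the mechanism Z_2 := -Z_1 + 1 is discarded; Z_2 is fixed at 10.
Z_3 = Z_1^2 + Z_2  [with Z_1=6, Z_2=10]  = 46
Z_4 = max(Z_2, Z_3) + 5  [with Z_2=10, Z_3=46]  = 51
Without intervention: Z_2 = -Z_1 + 1  [with Z_1=6]  = -5; Z_3 = Z_1^2 + Z_2  [with Z_1=6, Z_2=-5]  = 31; Z_4 = max(Z_2, Z_3) + 5  [with Z_2=-5, Z_3=31]  = 36.
Change = 51 − 36 = 15.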